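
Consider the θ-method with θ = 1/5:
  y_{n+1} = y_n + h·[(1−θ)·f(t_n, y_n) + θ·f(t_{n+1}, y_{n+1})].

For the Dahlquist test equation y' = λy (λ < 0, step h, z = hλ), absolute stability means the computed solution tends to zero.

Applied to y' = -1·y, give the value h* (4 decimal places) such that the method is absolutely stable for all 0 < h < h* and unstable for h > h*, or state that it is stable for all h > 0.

(-3.3333,0); λ=-1 ⇒ h* = (10/3)/1 = 3.3333.

Set f=λy, z=hλ:
  y_{n+1} = y_n + z·[4/5·y_n + 1/5·y_{n+1}] ⇒ (1 − 1/5z)y_{n+1} = (1 + 4/5z)y_n
  so R(z) = (1 + 4/5z)/(1 − 1/5z).

Need |R(x)|<1, x<0.
x=-1.02: |R|=0.1528
R=−1: 1+4/5x = −1+1/5x ⇒ -3/5x=2 ⇒ x=2/(-3/5)=-3.3333
Confirm numerically:
  x=-2.442: |R|=0.64069 <1
  x=-2.320: |R|=0.58470 <1
  x=-1.739: |R|=0.29025 <1
  x=-3.881: |R|=1.18500 >1
  x=-3.434: |R|=1.03581 >1
Stable set (-3.3333, 0).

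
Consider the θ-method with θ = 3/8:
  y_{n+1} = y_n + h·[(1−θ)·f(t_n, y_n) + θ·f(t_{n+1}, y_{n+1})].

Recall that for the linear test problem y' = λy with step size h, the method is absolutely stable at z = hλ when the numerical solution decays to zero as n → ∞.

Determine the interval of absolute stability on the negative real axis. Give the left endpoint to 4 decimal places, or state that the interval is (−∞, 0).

(-8.0000, 0).

Set f=λy, z=hλ:
  y_{n+1} = y_n + z·[5/8·y_n + 3/8·y_{n+1}] ⇒ (1 − 3/8z)y_{n+1} = (1 + 5/8z)y_n
  so R(z) = (1 + 5/8z)/(1 − 3/8z).

Boundary: |R(x)|=1, x<0.
x=-0.53: |R|=0.5579
R=−1: 1+5/8x = −1+3/8x ⇒ -1/4x=2 ⇒ x=2/(-1/4)=-8.0000
Confirm numerically:
  x=-4.352: |R|=0.65350 <1
  x=-3.840: |R|=0.57377 <1
  x=-3.570: |R|=0.52646 <1
  x=-3.240: |R|=0.46275 <1
  x=-8.558: |R|=1.03314 >1
  x=-8.504: |R|=1.03008 >1
  x=-8.277: |R|=1.01687 >1
Interval (-8.0000, 0).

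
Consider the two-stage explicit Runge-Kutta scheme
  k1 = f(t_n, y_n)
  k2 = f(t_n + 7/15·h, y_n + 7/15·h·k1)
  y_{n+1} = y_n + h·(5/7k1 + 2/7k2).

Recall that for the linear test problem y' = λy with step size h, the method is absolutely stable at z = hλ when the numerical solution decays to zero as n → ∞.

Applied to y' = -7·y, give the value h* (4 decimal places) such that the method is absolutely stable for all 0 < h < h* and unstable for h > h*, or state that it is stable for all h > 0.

Set f=λy, z=hλ:
  k1=λy_n ⇒ h·k1=z·y_n;  k2=λ(1+7/15z)y_n ⇒ h·k2=z(1+7/15z)y_n
  y_{n+1}/y_n = 1 + 5/7z + 2/7z(1+7/15z) = 1 + z + 2/15z²
  Hence R(z) = 1 + z + 2/15z².

Need |R(x)|<1, x<0.
x=-0.66: |R|=0.3981
R=1: x+2/15x²=0 ⇒ x=−15/2=-7.5000; min R=1−1/(4·2/15)=-0.8750>−1
Confirm numerically:
  x=-7.209: |R|=0.72029 <1
  x=-6.913: |R|=0.45894 <1
  x=-6.116: |R|=0.12861 <1
  x=-4.616: |R|=0.77501 <1
  x=-7.741: |R|=1.24874 >1
  x=-7.539: |R|=1.03920 >1
Interval (-7.5000, 0).

(-7.5000,0); λ=-7 ⇒ h* = (15/2)/7 = 1.0714.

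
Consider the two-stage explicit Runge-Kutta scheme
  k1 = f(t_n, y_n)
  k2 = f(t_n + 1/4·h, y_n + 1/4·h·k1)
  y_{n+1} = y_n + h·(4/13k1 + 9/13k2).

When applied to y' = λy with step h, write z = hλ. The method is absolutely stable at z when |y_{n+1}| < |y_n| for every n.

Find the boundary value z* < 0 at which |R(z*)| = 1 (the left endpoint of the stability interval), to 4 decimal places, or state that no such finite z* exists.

Test eqn y'=λy, z=hλ:
  k1=λy_n ⇒ h·k1=z·y_n;  k2=λ(1+1/4z)y_n ⇒ h·k2=z(1+1/4z)y_n
  y_{n+1}/y_n = 1 + 4/13z + 9/13z(1+1/4z) = 1 + z + 9/52z²
  ⇒ R(z) = 1 + z + 9/52z².

Find x<0 with |R(x)|<1.
x=-1.24: |R|=0.0261
R=1: x+9/52x²=0 ⇒ x=−52/9=-5.7778; min R=1−1/(4·9/52)=-0.4444>−1
Confirm numerically:
  x=-4.306: |R|=0.09687 <1
  x=-3.293: |R|=0.41618 <1
  x=-2.642: |R|=0.43389 <1
  x=-6.242: |R|=1.50152 >1
  x=-5.983: |R|=1.21251 >1
  x=-5.952: |R|=1.17948 >1
So |R|<1 on (-5.7778, 0).

left endpoint -5.7778.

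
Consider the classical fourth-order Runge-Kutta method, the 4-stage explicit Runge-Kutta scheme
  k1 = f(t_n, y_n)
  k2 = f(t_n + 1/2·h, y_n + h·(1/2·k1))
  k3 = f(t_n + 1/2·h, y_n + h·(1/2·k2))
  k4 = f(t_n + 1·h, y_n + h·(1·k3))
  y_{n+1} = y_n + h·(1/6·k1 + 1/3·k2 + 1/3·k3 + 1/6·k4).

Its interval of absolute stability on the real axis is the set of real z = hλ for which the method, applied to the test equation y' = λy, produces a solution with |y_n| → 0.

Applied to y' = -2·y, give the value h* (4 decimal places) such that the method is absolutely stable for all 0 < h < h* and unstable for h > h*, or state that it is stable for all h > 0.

(-2.7853,0); λ=-2 ⇒ h* = 1.3926.

Set f=λy, z=hλ:
  order 4, 4-stage ⇒ R(z)=1+z+z^2/2+z^3/6+z^4/24
  (e.g. R(-1.7)=0.27417, |R|=0.27417)

Boundary: |R(x)|=1, x<0.
x=-1.7: |R|=0.2742
|R(-3.17)|=1.7528 |R(-1.94)|=0.3151 |R(-1.08)|=0.3499
Bisect:
  x_lo=-3.4372 |R|=2.5176  x_hi=-0.3890 |R|=0.6778
  mid=-1.91309 |R|=0.30803 →hi
  mid=-2.67513 |R|=0.84622 →hi
  mid=-3.05615 |R|=1.49130 →lo
  mid=-2.86564 |R|=1.12805 →lo
  mid=-2.77038 |R|=0.97775 →hi
  mid=-2.81801 |R|=1.05046 →lo
  mid=-2.79420 |R|=1.01351 →lo
  mid=-2.78229 |R|=0.99548 →hi
  mid=-2.78824 |R|=1.00446 →lo
  mid=-2.78527 |R|=0.99996 →hi
  ...
  [-2.78545,-2.78527] ⇒ x*=-2.7853
So |R|<1 on (-2.7853, 0).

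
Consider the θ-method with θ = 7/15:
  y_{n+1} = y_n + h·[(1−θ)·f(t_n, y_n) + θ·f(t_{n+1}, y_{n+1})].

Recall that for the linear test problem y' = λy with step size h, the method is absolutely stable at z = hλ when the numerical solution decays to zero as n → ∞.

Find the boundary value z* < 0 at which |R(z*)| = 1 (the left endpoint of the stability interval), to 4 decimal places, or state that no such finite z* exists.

On y'=λy, z=hλ:
  y_{n+1} = y_n + z·[8/15·y_n + 7/15·y_{n+1}] ⇒ (1 − 7/15z)y_{n+1} = (1 + 8/15z)y_n
  so R(z) = (1 + 8/15z)/(1 − 7/15z).

Boundary: |R(x)|=1, x<0.
x=-1.02: |R|=0.3089
R=−1: 1+8/15x = −1+7/15x ⇒ -1/15x=2 ⇒ x=2/(-1/15)=-30.0000
Confirm numerically:
  x=-27.203: |R|=0.98638 <1
  x=-25.021: |R|=0.97381 <1
  x=-17.425: |R|=0.90819 <1
  x=-30.447: |R|=1.00196 >1
  x=-30.281: |R|=1.00124 >1
  x=-30.125: |R|=1.00055 >1
So |R|<1 on (-30.0000, 0).

z* = -30.0000.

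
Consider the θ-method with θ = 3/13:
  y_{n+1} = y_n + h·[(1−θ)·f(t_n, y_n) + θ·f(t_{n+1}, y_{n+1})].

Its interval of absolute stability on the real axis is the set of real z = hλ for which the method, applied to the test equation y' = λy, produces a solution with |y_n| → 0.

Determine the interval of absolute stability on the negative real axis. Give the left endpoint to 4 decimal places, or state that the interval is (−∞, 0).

Test eqn y'=λy, z=hλ:
  y_{n+1} = y_n + z·[10/13·y_n + 3/13·y_{n+1}] ⇒ (1 − 3/13z)y_{n+1} = (1 + 10/13z)y_n
  ⇒ R(z) = (1 + 10/13z)/(1 − 3/13z).

Need |R(x)|<1, x<0.
x=-1.07: |R|=0.1419
R=−1: 1+10/13x = −1+3/13x ⇒ -7/13x=2 ⇒ x=2/(-7/13)=-3.7143
Confirm numerically:
  x=-3.072: |R|=0.79762 <1
  x=-2.167: |R|=0.44459 <1
  x=-2.041: |R|=0.38749 <1
  x=-4.276: |R|=1.15224 >1
  x=-4.199: |R|=1.13255 >1
  x=-3.760: |R|=1.01318 >1
Stable set (-3.7143, 0).

z∈(-3.7143,0).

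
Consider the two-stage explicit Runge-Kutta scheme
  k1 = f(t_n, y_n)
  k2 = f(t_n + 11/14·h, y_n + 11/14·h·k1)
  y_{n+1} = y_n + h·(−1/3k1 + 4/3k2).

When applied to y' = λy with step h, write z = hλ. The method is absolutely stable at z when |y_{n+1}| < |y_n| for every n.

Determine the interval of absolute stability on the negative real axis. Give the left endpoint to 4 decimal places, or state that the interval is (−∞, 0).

On y'=λy, z=hλ:
  k1=λy_n ⇒ h·k1=z·y_n;  k2=λ(1+11/14z)y_n ⇒ h·k2=z(1+11/14z)y_n
  y_{n+1}/y_n = 1 − 1/3z + 4/3z(1+11/14z) = 1 + z + 22/21z²
  ⇒ R(z) = 1 + z + 22/21z².

Solve |R(x)|<1 on ℝ⁻.
x=-1.64: |R|=2.1777
R=1: x+22/21x²=0 ⇒ x=−21/22=-0.9545; min R=1−1/(4·22/21)=0.7614>−1
Confirm numerically:
  x=-0.518: |R|=0.76310 <1
  x=-0.447: |R|=0.76232 <1
  x=-0.388: |R|=0.76971 <1
  x=-1.539: |R|=1.94231 >1
  x=-1.316: |R|=1.49833 >1
  x=-1.023: |R|=1.07336 >1
Stable set (-0.9545, 0).

z∈(-0.9545,0).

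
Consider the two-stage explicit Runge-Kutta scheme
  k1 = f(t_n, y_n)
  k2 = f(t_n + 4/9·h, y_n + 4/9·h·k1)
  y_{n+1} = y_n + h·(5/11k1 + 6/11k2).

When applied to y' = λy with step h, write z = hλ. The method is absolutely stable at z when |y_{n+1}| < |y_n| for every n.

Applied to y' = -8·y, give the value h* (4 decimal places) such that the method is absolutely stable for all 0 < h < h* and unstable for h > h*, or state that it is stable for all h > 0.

(-4.1250,0); λ=-8 ⇒ h* = (33/8)/8 = 0.5156.

On y'=λy, z=hλ:
  k1=λy_n ⇒ h·k1=z·y_n;  k2=λ(1+4/9z)y_n ⇒ h·k2=z(1+4/9z)y_n
  y_{n+1}/y_n = 1 + 5/11z + 6/11z(1+4/9z) = 1 + z + 8/33z²
  Hence R(z) = 1 + z + 8/33z².

Boundary: |R(x)|=1, x<0.
x=-0.59: |R|=0.4944
R=1: x+8/33x²=0 ⇒ x=−33/8=-4.1250; min R=1−1/(4·8/33)=-0.0312>−1
Confirm numerically:
  x=-3.632: |R|=0.56592 <1
  x=-2.368: |R|=0.00862 <1
  x=-2.211: |R|=0.02590 <1
  x=-4.406: |R|=1.30014 >1
  x=-4.215: |R|=1.09196 >1
Stable set (-4.1250, 0).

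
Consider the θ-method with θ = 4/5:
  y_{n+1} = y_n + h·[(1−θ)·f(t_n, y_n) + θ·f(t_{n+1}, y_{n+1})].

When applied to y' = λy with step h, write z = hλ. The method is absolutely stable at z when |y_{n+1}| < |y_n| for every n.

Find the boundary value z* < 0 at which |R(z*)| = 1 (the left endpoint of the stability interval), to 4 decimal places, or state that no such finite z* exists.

unbounded; (−∞, 0).

On y'=λy, z=hλ:
  y_{n+1} = y_n + z·[1/5·y_n + 4/5·y_{n+1}] ⇒ (1 − 4/5z)y_{n+1} = (1 + 1/5z)y_n
  R(z) = (1 + 1/5z)/(1 − 4/5z).

Need |R(x)|<1, x<0.
x=-1.41: |R|=0.3374
x=-2: |R|=0.2308
x=-10: |R|=0.1111
x=-100: |R|=0.2346
θ=4/5≥1/2 ⇒ |1+1/5x|<|1−4/5x| ∀x<0 ⇒ stable on all of ℝ⁻.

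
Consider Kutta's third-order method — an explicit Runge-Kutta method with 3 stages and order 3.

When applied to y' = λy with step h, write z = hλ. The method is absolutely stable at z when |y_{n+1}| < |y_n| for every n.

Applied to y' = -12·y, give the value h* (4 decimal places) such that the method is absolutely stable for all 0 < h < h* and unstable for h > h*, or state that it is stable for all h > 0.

(-2.5127,0); λ=-12 ⇒ h* = 0.2094.

Set f=λy, z=hλ:
  order 3, 3-stage ⇒ R(z)=1+z+z^2/2+z^3/6
  (e.g. R(-0.95)=0.35835, |R|=0.35835)

Find x<0 with |R(x)|<1.
x=-0.95: |R|=0.3584
|R(-2.53)|=1.0286 |R(-1.44)|=0.0991 |R(-0.58)|=0.5557
Bisect:
  x_lo=-3.3934 |R|=3.1483  x_hi=-0.3744 |R|=0.6869
  mid=-1.88390 |R|=0.22371 →hi
  mid=-2.63864 |R|=1.21932 →lo
  mid=-2.26127 |R|=0.63171 →hi
  mid=-2.44996 |R|=0.89970 →hi
  mid=-2.54430 |R|=1.05264 →lo
  mid=-2.49713 |R|=0.97451 →hi
  mid=-2.52071 |R|=1.01315 →lo
  mid=-2.50892 |R|=0.99372 →hi
  ...
  [-2.51279,-2.51261] ⇒ x*=-2.5127
So |R|<1 on (-2.5127, 0).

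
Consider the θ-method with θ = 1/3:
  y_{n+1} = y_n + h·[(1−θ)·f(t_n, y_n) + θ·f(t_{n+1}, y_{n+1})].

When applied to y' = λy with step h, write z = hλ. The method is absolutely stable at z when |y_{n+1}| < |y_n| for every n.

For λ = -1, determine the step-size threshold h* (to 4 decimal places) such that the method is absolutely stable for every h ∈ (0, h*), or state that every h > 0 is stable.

With y'=λy (z=hλ):
  y_{n+1} = y_n + z·[2/3·y_n + 1/3·y_{n+1}] ⇒ (1 − 1/3z)y_{n+1} = (1 + 2/3z)y_n
  Hence R(z) = (1 + 2/3z)/(1 − 1/3z).

Solve |R(x)|<1 on ℝ⁻.
x=-0.93: |R|=0.2901
R=−1: 1+2/3x = −1+1/3x ⇒ -1/3x=2 ⇒ x=2/(-1/3)=-6.0000
Confirm numerically:
  x=-5.874: |R|=0.98580 <1
  x=-4.899: |R|=0.86062 <1
  x=-4.569: |R|=0.81094 <1
  x=-6.305: |R|=1.03278 >1
  x=-6.144: |R|=1.01575 >1
  x=-6.062: |R|=1.00684 >1
So |R|<1 on (-6.0000, 0).

(-6.0000,0); λ=-1 ⇒ h* = (6)/1 = 6.0000.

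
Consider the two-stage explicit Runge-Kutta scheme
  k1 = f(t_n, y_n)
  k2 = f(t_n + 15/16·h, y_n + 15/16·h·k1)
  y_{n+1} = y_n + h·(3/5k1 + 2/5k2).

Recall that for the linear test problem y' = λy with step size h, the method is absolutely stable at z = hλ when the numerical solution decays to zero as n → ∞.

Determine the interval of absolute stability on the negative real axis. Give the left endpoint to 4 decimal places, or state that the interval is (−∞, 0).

With y'=λy (z=hλ):
  k1=λy_n ⇒ h·k1=z·y_n;  k2=λ(1+15/16z)y_n ⇒ h·k2=z(1+15/16z)y_n
  y_{n+1}/y_n = 1 + 3/5z + 2/5z(1+15/16z) = 1 + z + 3/8z²
  Hence R(z) = 1 + z + 3/8z².

Solve |R(x)|<1 on ℝ⁻.
x=-0.67: |R|=0.4983
R=1: x+3/8x²=0 ⇒ x=−8/3=-2.6667; min R=1−1/(4·3/8)=0.3333>−1
Confirm numerically:
  x=-1.909: |R|=0.45761 <1
  x=-1.496: |R|=0.34326 <1
  x=-1.179: |R|=0.34227 <1
  x=-2.896: |R|=1.24906 >1
  x=-2.850: |R|=1.19594 >1
  x=-2.816: |R|=1.15770 >1
Interval (-2.6667, 0).

z∈(-2.6667,0).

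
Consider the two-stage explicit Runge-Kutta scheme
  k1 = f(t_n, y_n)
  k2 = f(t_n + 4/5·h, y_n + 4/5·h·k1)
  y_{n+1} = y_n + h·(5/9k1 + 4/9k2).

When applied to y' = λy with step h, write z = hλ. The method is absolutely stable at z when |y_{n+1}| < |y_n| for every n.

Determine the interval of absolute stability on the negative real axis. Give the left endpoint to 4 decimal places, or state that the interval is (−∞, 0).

Test eqn y'=λy, z=hλ:
  k1=λy_n ⇒ h·k1=z·y_n;  k2=λ(1+4/5z)y_n ⇒ h·k2=z(1+4/5z)y_n
  y_{n+1}/y_n = 1 + 5/9z + 4/9z(1+4/5z) = 1 + z + 16/45z²
  so R(z) = 1 + z + 16/45z².

Boundary: |R(x)|=1, x<0.
x=-0.86: |R|=0.4030
R=1: x+16/45x²=0 ⇒ x=−45/16=-2.8125; min R=1−1/(4·16/45)=0.2969>−1
Confirm numerically:
  x=-2.590: |R|=0.79510 <1
  x=-2.536: |R|=0.75068 <1
  x=-2.357: |R|=0.61827 <1
  x=-1.363: |R|=0.29754 <1
  x=-3.042: |R|=1.24823 >1
  x=-3.001: |R|=1.20113 >1
  x=-2.888: |R|=1.07753 >1
Stable set (-2.8125, 0).

(-2.8125, 0).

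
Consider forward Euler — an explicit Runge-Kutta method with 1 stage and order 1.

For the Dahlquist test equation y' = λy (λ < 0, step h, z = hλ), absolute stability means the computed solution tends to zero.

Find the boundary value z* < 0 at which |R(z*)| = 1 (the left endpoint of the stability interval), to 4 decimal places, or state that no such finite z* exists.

With y'=λy (z=hλ):
  order 1, 1-stage ⇒ R(z)=1+z
  (e.g. R(-1.66)=-0.66000, |R|=0.66000)

Need |R(x)|<1, x<0.
x=-1.66: |R|=0.6600
|R(-2)|=1.0000 |R(-1.59)|=0.5900 |R(-0.6)|=0.4000
Bisect:
  x_lo=-2.8391 |R|=1.8391  x_hi=-0.3599 |R|=0.6401
  mid=-1.59947 |R|=0.59947 →hi
  mid=-2.21929 |R|=1.21929 →lo
  mid=-1.90938 |R|=0.90938 →hi
  mid=-2.06433 |R|=1.06433 →lo
  mid=-1.98686 |R|=0.98686 →hi
  mid=-2.02559 |R|=1.02559 →lo
  mid=-2.00623 |R|=1.00623 →lo
  ...
  [-2.00002,-1.99987] ⇒ x*=-2.0000
So |R|<1 on (-2.0000, 0).

z* = -2.0000.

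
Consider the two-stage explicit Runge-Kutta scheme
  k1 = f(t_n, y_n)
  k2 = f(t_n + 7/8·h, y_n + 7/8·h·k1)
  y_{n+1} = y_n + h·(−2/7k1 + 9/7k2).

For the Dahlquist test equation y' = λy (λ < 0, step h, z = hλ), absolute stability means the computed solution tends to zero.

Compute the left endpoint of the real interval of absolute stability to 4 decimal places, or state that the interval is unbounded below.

Test eqn y'=λy, z=hλ:
  k1=λy_n ⇒ h·k1=z·y_n;  k2=λ(1+7/8z)y_n ⇒ h·k2=z(1+7/8z)y_n
  y_{n+1}/y_n = 1 − 2/7z + 9/7z(1+7/8z) = 1 + z + 9/8z²
  Hence R(z) = 1 + z + 9/8z².

Need |R(x)|<1, x<0.
x=-1.7: |R|=2.5512
R=1: x+9/8x²=0 ⇒ x=−8/9=-0.8889; min R=1−1/(4·9/8)=0.7778>−1
Confirm numerically:
  x=-0.850: |R|=0.96281 <1
  x=-0.748: |R|=0.88144 <1
  x=-0.659: |R|=0.82957 <1
  x=-1.270: |R|=1.54451 >1
  x=-0.990: |R|=1.11261 >1
  x=-0.921: |R|=1.03327 >1
So |R|<1 on (-0.8889, 0).

left endpoint -0.8889.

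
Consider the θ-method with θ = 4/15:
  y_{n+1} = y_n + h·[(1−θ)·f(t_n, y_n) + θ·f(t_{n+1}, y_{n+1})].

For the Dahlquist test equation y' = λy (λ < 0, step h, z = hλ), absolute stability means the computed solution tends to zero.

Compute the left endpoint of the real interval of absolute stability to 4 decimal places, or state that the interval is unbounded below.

z* = -4.2857.

Test eqn y'=λy, z=hλ:
  y_{n+1} = y_n + z·[11/15·y_n + 4/15·y_{n+1}] ⇒ (1 − 4/15z)y_{n+1} = (1 + 11/15z)y_n
  ⇒ R(z) = (1 + 11/15z)/(1 − 4/15z).

Solve |R(x)|<1 on ℝ⁻.
x=-0.75: |R|=0.3750
R=−1: 1+11/15x = −1+4/15x ⇒ -7/15x=2 ⇒ x=2/(-7/15)=-4.2857
Confirm numerically:
  x=-4.189: |R|=0.97868 <1
  x=-3.271: |R|=0.74708 <1
  x=-3.046: |R|=0.68077 <1
  x=-2.981: |R|=0.66079 <1
  x=-4.830: |R|=1.11101 >1
  x=-4.684: |R|=1.08264 >1
  x=-4.338: |R|=1.01131 >1
Stable set (-4.2857, 0).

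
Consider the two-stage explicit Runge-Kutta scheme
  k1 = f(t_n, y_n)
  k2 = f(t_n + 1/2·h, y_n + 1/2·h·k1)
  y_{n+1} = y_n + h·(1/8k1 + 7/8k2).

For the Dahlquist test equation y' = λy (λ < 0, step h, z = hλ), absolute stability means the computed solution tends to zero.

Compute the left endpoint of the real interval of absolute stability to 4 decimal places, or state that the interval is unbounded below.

z* = -2.2857.

On y'=λy, z=hλ:
  k1=λy_n ⇒ h·k1=z·y_n;  k2=λ(1+1/2z)y_n ⇒ h·k2=z(1+1/2z)y_n
  y_{n+1}/y_n = 1 + 1/8z + 7/8z(1+1/2z) = 1 + z + 7/16z²
  so R(z) = 1 + z + 7/16z².

Solve |R(x)|<1 on ℝ⁻.
x=-0.39: |R|=0.6765
R=1: x+7/16x²=0 ⇒ x=−16/7=-2.2857; min R=1−1/(4·7/16)=0.4286>−1
Confirm numerically:
  x=-2.147: |R|=0.86970 <1
  x=-1.655: |R|=0.54332 <1
  x=-1.052: |R|=0.43218 <1
  x=-1.026: |R|=0.43455 <1
  x=-2.402: |R|=1.12220 >1
  x=-2.385: |R|=1.10360 >1
So |R|<1 on (-2.2857, 0).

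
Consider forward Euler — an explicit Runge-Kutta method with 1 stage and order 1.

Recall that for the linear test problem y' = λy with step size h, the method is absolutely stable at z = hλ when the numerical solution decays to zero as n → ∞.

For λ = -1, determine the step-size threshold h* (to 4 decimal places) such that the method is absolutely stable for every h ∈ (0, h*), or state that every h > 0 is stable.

Set f=λy, z=hλ:
  order 1, 1-stage ⇒ R(z)=1+z
  (e.g. R(-1.25)=-0.25000, |R|=0.25000)

Boundary: |R(x)|=1, x<0.
x=-1.25: |R|=0.2500
|R(-1.88)|=0.8800 |R(-1.15)|=0.1500 |R(-0.72)|=0.2800
Bisect:
  x_lo=-2.5803 |R|=1.5803  x_hi=-0.2114 |R|=0.7886
  mid=-1.39587 |R|=0.39587 →hi
  mid=-1.98809 |R|=0.98809 →hi
  mid=-2.28420 |R|=1.28420 →lo
  mid=-2.13615 |R|=1.13615 →lo
  mid=-2.06212 |R|=1.06212 →lo
  mid=-2.02510 |R|=1.02510 →lo
  mid=-2.00660 |R|=1.00660 →lo
  ...
  [-2.00009,-1.99995] ⇒ x*=-2.0000
Stable set (-2.0000, 0).

(-2.0000,0); λ=-1 ⇒ h* = 2.0000.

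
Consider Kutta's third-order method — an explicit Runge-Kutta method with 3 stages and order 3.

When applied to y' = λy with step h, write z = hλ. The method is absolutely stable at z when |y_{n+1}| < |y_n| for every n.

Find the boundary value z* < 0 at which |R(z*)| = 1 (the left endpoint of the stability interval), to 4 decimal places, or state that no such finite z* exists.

Set f=λy, z=hλ:
  order 3, 3-stage ⇒ R(z)=1+z+z^2/2+z^3/6
  (e.g. R(-1.05)=0.30831, |R|=0.30831)

Find x<0 with |R(x)|<1.
x=-1.05: |R|=0.3083
|R(-1.14)|=0.2629 |R(-0.9)|=0.3835 |R(-0.88)|=0.3936
Bisect:
  x_lo=-3.2286 |R|=2.6259  x_hi=-0.0778 |R|=0.9252
  mid=-1.65322 |R|=0.03973 →hi
  mid=-2.44093 |R|=0.88576 →hi
  mid=-2.83478 |R|=1.61351 →lo
  mid=-2.63786 |R|=1.21787 →lo
  mid=-2.53939 |R|=1.04435 →lo
  mid=-2.49016 |R|=0.96325 →hi
  mid=-2.51478 |R|=1.00334 →lo
  mid=-2.50247 |R|=0.98318 →hi
  mid=-2.50862 |R|=0.99323 →hi
  mid=-2.51170 |R|=0.99828 →hi
  ...
  [-2.51285,-2.51266] ⇒ x*=-2.5127
Stable set (-2.5127, 0).

left endpoint -2.5127.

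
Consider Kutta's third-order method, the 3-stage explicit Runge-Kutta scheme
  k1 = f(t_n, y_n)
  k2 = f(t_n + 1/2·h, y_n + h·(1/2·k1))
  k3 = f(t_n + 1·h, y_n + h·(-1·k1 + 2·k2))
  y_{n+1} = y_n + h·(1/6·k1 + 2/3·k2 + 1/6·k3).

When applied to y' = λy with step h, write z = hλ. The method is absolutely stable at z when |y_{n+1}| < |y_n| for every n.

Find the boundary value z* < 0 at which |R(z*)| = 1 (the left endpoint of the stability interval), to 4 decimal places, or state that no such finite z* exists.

Test eqn y'=λy, z=hλ:
  order 3, 3-stage ⇒ R(z)=1+z+z^2/2+z^3/6
  (e.g. R(-0.89)=0.38856, |R|=0.38856)

Need |R(x)|<1, x<0.
x=-0.89: |R|=0.3886
|R(-2.51)|=0.9955 |R(-2.27)|=0.6431 |R(-1.9)|=0.2382
Bisect:
  x_lo=-3.2913 |R|=2.8171  x_hi=-0.1780 |R|=0.8369
  mid=-1.73461 |R|=0.10004 →hi
  mid=-2.51293 |R|=1.00031 →lo
  mid=-2.12377 |R|=0.46508 →hi
  mid=-2.31835 |R|=0.70774 →hi
  mid=-2.41564 |R|=0.84732 →hi
  mid=-2.46429 |R|=0.92208 →hi
  mid=-2.48861 |R|=0.96076 →hi
  ...
  [-2.51293,-2.51274] ⇒ x*=-2.5127
So |R|<1 on (-2.5127, 0).

z* = -2.5127.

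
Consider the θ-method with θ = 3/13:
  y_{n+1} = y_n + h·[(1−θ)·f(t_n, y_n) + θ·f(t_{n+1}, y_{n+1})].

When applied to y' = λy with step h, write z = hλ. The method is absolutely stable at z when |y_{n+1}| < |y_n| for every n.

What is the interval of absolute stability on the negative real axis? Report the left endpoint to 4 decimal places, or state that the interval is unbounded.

z∈(-3.7143,0).

On y'=λy, z=hλ:
  y_{n+1} = y_n + z·[10/13·y_n + 3/13·y_{n+1}] ⇒ (1 − 3/13z)y_{n+1} = (1 + 10/13z)y_n
  ⇒ R(z) = (1 + 10/13z)/(1 − 3/13z).

Boundary: |R(x)|=1, x<0.
x=-0.39: |R|=0.6422
R=−1: 1+10/13x = −1+3/13x ⇒ -7/13x=2 ⇒ x=2/(-7/13)=-3.7143
Confirm numerically:
  x=-3.497: |R|=0.93525 <1
  x=-3.465: |R|=0.92541 <1
  x=-2.968: |R|=0.76150 <1
  x=-1.642: |R|=0.19078 <1
  x=-4.127: |R|=1.11383 >1
  x=-4.093: |R|=1.10487 >1
So |R|<1 on (-3.7143, 0).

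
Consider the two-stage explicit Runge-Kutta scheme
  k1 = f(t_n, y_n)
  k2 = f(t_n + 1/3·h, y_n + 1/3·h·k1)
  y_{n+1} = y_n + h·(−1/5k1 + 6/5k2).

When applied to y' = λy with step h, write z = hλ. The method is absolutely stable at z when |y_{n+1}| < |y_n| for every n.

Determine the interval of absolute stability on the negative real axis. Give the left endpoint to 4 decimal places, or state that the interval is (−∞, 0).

(-2.5000, 0).

On y'=λy, z=hλ:
  k1=λy_n ⇒ h·k1=z·y_n;  k2=λ(1+1/3z)y_n ⇒ h·k2=z(1+1/3z)y_n
  y_{n+1}/y_n = 1 − 1/5z + 6/5z(1+1/3z) = 1 + z + 2/5z²
  Hence R(z) = 1 + z + 2/5z².

Boundary: |R(x)|=1, x<0.
x=-1.08: |R|=0.3866
R=1: x+2/5x²=0 ⇒ x=−5/2=-2.5000; min R=1−1/(4·2/5)=0.3750>−1
Confirm numerically:
  x=-1.698: |R|=0.45528 <1
  x=-1.648: |R|=0.43836 <1
  x=-1.015: |R|=0.39709 <1
  x=-2.755: |R|=1.28101 >1
  x=-2.723: |R|=1.24289 >1
  x=-2.570: |R|=1.07196 >1
Stable set (-2.5000, 0).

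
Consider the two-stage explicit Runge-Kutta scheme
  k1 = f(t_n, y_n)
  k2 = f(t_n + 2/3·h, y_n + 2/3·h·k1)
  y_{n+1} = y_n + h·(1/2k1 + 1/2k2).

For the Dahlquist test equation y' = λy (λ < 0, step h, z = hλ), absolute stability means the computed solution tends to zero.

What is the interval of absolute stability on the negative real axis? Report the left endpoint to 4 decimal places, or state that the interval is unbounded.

z∈(-3.0000,0).

Test eqn y'=λy, z=hλ:
  k1=λy_n ⇒ h·k1=z·y_n;  k2=λ(1+2/3z)y_n ⇒ h·k2=z(1+2/3z)y_n
  y_{n+1}/y_n = 1 + 1/2z + 1/2z(1+2/3z) = 1 + z + 1/3z²
  Hence R(z) = 1 + z + 1/3z².

Solve |R(x)|<1 on ℝ⁻.
x=-0.42: |R|=0.6388
R=1: x+1/3x²=0 ⇒ x=−3=-3.0000; min R=1−1/(4·1/3)=0.2500>−1
Confirm numerically:
  x=-1.862: |R|=0.29368 <1
  x=-1.488: |R|=0.25005 <1
  x=-1.329: |R|=0.25975 <1
  x=-3.310: |R|=1.34203 >1
  x=-3.195: |R|=1.20767 >1
  x=-3.135: |R|=1.14107 >1
Interval (-3.0000, 0).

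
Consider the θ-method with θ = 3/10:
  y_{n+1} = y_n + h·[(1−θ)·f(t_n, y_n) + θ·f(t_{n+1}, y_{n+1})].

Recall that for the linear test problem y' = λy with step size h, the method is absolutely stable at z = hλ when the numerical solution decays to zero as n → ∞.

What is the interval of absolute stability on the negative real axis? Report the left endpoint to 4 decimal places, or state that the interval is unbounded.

Test eqn y'=λy, z=hλ:
  y_{n+1} = y_n + z·[7/10·y_n + 3/10·y_{n+1}] ⇒ (1 − 3/10z)y_{n+1} = (1 + 7/10z)y_n
  so R(z) = (1 + 7/10z)/(1 − 3/10z).

Solve |R(x)|<1 on ℝ⁻.
x=-0.44: |R|=0.6113
R=−1: 1+7/10x = −1+3/10x ⇒ -2/5x=2 ⇒ x=2/(-2/5)=-5.0000
Confirm numerically:
  x=-4.659: |R|=0.94311 <1
  x=-3.837: |R|=0.78374 <1
  x=-3.595: |R|=0.72961 <1
  x=-5.203: |R|=1.03171 >1
  x=-5.152: |R|=1.02388 >1
  x=-5.040: |R|=1.00637 >1
So |R|<1 on (-5.0000, 0).

(-5.0000, 0).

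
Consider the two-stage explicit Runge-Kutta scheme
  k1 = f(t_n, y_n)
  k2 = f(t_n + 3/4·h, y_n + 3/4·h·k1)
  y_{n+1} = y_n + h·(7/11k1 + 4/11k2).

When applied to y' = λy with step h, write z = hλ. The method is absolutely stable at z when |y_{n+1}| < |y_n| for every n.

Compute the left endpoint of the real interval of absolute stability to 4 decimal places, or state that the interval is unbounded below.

On y'=λy, z=hλ:
  k1=λy_n ⇒ h·k1=z·y_n;  k2=λ(1+3/4z)y_n ⇒ h·k2=z(1+3/4z)y_n
  y_{n+1}/y_n = 1 + 7/11z + 4/11z(1+3/4z) = 1 + z + 3/11z²
  Hence R(z) = 1 + z + 3/11z².

Boundary: |R(x)|=1, x<0.
x=-1.31: |R|=0.1580
R=1: x+3/11x²=0 ⇒ x=−11/3=-3.6667; min R=1−1/(4·3/11)=0.0833>−1
Confirm numerically:
  x=-3.342: |R|=0.70408 <1
  x=-2.940: |R|=0.41735 <1
  x=-1.829: |R|=0.08334 <1
  x=-4.176: |R|=1.58008 >1
  x=-3.788: |R|=1.12535 >1
Stable set (-3.6667, 0).

z* = -3.6667.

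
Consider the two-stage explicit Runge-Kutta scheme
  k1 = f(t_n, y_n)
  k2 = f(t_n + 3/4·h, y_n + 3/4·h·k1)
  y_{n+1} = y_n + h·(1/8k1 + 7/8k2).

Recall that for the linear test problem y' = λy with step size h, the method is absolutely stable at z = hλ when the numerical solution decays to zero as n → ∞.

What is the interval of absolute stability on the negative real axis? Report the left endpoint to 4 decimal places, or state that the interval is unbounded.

z∈(-1.5238,0).

Set f=λy, z=hλ:
  k1=λy_n ⇒ h·k1=z·y_n;  k2=λ(1+3/4z)y_n ⇒ h·k2=z(1+3/4z)y_n
  y_{n+1}/y_n = 1 + 1/8z + 7/8z(1+3/4z) = 1 + z + 21/32z²
  so R(z) = 1 + z + 21/32z².

Boundary: |R(x)|=1, x<0.
x=-0.37: |R|=0.7198
R=1: x+21/32x²=0 ⇒ x=−32/21=-1.5238; min R=1−1/(4·21/32)=0.6190>−1
Confirm numerically:
  x=-1.497: |R|=0.97366 <1
  x=-1.434: |R|=0.91548 <1
  x=-1.299: |R|=0.80836 <1
  x=-1.898: |R|=1.46608 >1
  x=-1.644: |R|=1.12967 >1
So |R|<1 on (-1.5238, 0).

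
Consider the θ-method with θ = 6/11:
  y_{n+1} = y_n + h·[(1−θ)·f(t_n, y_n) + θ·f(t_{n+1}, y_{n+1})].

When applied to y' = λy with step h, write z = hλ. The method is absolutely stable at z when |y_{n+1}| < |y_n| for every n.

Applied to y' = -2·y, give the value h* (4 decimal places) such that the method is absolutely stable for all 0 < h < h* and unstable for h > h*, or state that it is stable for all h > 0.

(−∞, 0) — no finite endpoint. Any h>0 works for λ=-2.

Test eqn y'=λy, z=hλ:
  y_{n+1} = y_n + z·[5/11·y_n + 6/11·y_{n+1}] ⇒ (1 − 6/11z)y_{n+1} = (1 + 5/11z)y_n
  Hence R(z) = (1 + 5/11z)/(1 − 6/11z).

Need |R(x)|<1, x<0.
x=-1.16: |R|=0.2895
x=-2: |R|=0.0435
x=-10: |R|=0.5493
x=-100: |R|=0.8003
θ=6/11≥1/2 ⇒ |1+5/11x|<|1−6/11x| ∀x<0 ⇒ unbounded interval.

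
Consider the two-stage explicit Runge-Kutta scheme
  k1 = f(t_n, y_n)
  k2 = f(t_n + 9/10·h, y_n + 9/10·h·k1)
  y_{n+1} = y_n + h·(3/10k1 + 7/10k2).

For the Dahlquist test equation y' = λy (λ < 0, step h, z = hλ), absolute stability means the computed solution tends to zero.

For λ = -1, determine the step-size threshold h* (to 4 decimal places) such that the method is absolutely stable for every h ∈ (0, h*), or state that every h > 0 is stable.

Test eqn y'=λy, z=hλ:
  k1=λy_n ⇒ h·k1=z·y_n;  k2=λ(1+9/10z)y_n ⇒ h·k2=z(1+9/10z)y_n
  y_{n+1}/y_n = 1 + 3/10z + 7/10z(1+9/10z) = 1 + z + 63/100z²
  ⇒ R(z) = 1 + z + 63/100z².

Solve |R(x)|<1 on ℝ⁻.
x=-1.37: |R|=0.8124
R=1: x+63/100x²=0 ⇒ x=−100/63=-1.5873; min R=1−1/(4·63/100)=0.6032>−1
Confirm numerically:
  x=-1.311: |R|=0.77179 <1
  x=-1.090: |R|=0.65850 <1
  x=-0.743: |R|=0.60479 <1
  x=-2.039: |R|=1.58024 >1
  x=-1.890: |R|=1.36042 >1
Stable set (-1.5873, 0).

(-1.5873,0); λ=-1 ⇒ h* = (100/63)/1 = 1.5873.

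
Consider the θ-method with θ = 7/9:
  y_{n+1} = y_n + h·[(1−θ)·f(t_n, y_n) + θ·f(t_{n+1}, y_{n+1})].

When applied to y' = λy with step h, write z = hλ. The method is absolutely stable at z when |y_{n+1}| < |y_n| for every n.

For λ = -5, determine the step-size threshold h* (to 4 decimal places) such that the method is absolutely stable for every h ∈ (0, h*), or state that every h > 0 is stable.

With y'=λy (z=hλ):
  y_{n+1} = y_n + z·[2/9·y_n + 7/9·y_{n+1}] ⇒ (1 − 7/9z)y_{n+1} = (1 + 2/9z)y_n
  Hence R(z) = (1 + 2/9z)/(1 − 7/9z).

Solve |R(x)|<1 on ℝ⁻.
x=-1.22: |R|=0.3740
x=-2: |R|=0.2174
x=-10: |R|=0.1392
x=-100: |R|=0.2694
θ=7/9≥1/2 ⇒ |1+2/9x|<|1−7/9x| ∀x<0 ⇒ interval (−∞,0).

unbounded; (−∞, 0). Any h>0 works for λ=-5.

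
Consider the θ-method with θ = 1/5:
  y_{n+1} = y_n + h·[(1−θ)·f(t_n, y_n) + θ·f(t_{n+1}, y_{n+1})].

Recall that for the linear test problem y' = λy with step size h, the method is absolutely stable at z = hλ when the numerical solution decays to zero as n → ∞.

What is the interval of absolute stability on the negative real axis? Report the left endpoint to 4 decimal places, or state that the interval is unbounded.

z∈(-3.3333,0).

On y'=λy, z=hλ:
  y_{n+1} = y_n + z·[4/5·y_n + 1/5·y_{n+1}] ⇒ (1 − 1/5z)y_{n+1} = (1 + 4/5z)y_n
  so R(z) = (1 + 4/5z)/(1 − 1/5z).

Find x<0 with |R(x)|<1.
x=-1.64: |R|=0.2349
R=−1: 1+4/5x = −1+1/5x ⇒ -3/5x=2 ⇒ x=2/(-3/5)=-3.3333
Confirm numerically:
  x=-3.007: |R|=0.87773 <1
  x=-2.586: |R|=0.70446 <1
  x=-1.831: |R|=0.34021 <1
  x=-3.823: |R|=1.16650 >1
  x=-3.537: |R|=1.07157 >1
Interval (-3.3333, 0).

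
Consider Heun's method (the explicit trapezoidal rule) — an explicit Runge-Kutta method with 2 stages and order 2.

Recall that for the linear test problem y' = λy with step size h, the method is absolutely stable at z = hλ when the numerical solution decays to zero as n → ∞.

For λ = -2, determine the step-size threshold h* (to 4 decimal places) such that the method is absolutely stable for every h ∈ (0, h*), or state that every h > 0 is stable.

With y'=λy (z=hλ):
  order 2, 2-stage ⇒ R(z)=1+z+z^2/2
  (e.g. R(-1.61)=0.68605, |R|=0.68605)

Boundary: |R(x)|=1, x<0.
x=-1.61: |R|=0.6861
|R(-1.94)|=0.9418 |R(-1.63)|=0.6985 |R(-1.29)|=0.5421
Bisect:
  x_lo=-2.7608 |R|=2.0502  x_hi=-0.3252 |R|=0.7277
  mid=-1.54303 |R|=0.64744 →hi
  mid=-2.15192 |R|=1.16346 →lo
  mid=-1.84747 |R|=0.85911 →hi
  mid=-1.99970 |R|=0.99970 →hi
  mid=-2.07581 |R|=1.07868 →lo
  mid=-2.03775 |R|=1.03847 →lo
  mid=-2.01873 |R|=1.01890 →lo
  ...
  [-2.00014,-1.99999] ⇒ x*=-2.0000
So |R|<1 on (-2.0000, 0).

(-2.0000,0); λ=-2 ⇒ h* = 1.0000.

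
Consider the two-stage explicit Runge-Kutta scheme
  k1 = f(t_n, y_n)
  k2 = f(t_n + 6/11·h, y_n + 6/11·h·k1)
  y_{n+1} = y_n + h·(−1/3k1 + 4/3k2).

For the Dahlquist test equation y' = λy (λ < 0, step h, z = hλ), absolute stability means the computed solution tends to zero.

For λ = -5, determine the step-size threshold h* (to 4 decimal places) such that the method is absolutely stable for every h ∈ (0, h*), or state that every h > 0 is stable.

(-1.3750,0); λ=-5 ⇒ h* = (11/8)/5 = 0.2750.

Set f=λy, z=hλ:
  k1=λy_n ⇒ h·k1=z·y_n;  k2=λ(1+6/11z)y_n ⇒ h·k2=z(1+6/11z)y_n
  y_{n+1}/y_n = 1 − 1/3z + 4/3z(1+6/11z) = 1 + z + 8/11z²
  Hence R(z) = 1 + z + 8/11z².

Find x<0 with |R(x)|<1.
x=-0.85: |R|=0.6755
R=1: x+8/11x²=0 ⇒ x=−11/8=-1.3750; min R=1−1/(4·8/11)=0.6562>−1
Confirm numerically:
  x=-0.980: |R|=0.71847 <1
  x=-0.936: |R|=0.70116 <1
  x=-0.566: |R|=0.66699 <1
  x=-1.940: |R|=1.79716 >1
  x=-1.670: |R|=1.35829 >1
  x=-1.505: |R|=1.14229 >1
Interval (-1.3750, 0).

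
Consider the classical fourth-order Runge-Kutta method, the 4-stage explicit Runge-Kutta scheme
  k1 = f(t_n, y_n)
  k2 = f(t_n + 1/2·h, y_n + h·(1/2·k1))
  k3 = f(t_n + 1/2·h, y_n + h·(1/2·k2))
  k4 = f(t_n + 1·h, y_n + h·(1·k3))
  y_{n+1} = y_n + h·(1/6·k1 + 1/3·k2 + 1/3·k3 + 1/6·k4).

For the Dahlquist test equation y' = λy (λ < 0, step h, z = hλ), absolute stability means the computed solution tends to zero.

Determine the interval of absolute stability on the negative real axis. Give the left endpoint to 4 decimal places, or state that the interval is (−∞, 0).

Set f=λy, z=hλ:
  order 4, 4-stage ⇒ R(z)=1+z+z^2/2+z^3/6+z^4/24
  (e.g. R(-0.82)=0.44314, |R|=0.44314)

Solve |R(x)|<1 on ℝ⁻.
x=-0.82: |R|=0.4431
|R(-2.28)|=0.4698 |R(-1.07)|=0.3529 |R(-0.79)|=0.4561
Bisect:
  x_lo=-3.6541 |R|=3.3190  x_hi=-0.0610 |R|=0.9408
  mid=-1.85757 |R|=0.29554 →hi
  mid=-2.75584 |R|=0.95650 →hi
  mid=-3.20498 |R|=1.84043 →lo
  mid=-2.98041 |R|=1.33630 →lo
  mid=-2.86813 |R|=1.13224 →lo
  mid=-2.81199 |R|=1.04099 →lo
  mid=-2.78391 |R|=0.99792 →hi
  mid=-2.79795 |R|=1.01925 →lo
  mid=-2.79093 |R|=1.00853 →lo
  ...
  [-2.78545,-2.78523] ⇒ x*=-2.7853
Stable set (-2.7853, 0).

(-2.7853, 0).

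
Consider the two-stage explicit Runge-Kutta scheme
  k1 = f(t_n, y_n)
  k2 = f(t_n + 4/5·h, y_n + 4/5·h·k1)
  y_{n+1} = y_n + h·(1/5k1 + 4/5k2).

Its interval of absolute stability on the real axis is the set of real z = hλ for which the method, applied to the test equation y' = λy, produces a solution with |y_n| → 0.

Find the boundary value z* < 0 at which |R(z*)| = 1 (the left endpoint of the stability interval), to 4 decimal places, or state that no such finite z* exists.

left endpoint -1.5625.

Set f=λy, z=hλ:
  k1=λy_n ⇒ h·k1=z·y_n;  k2=λ(1+4/5z)y_n ⇒ h·k2=z(1+4/5z)y_n
  y_{n+1}/y_n = 1 + 1/5z + 4/5z(1+4/5z) = 1 + z + 16/25z²
  Hence R(z) = 1 + z + 16/25z².

Find x<0 with |R(x)|<1.
x=-0.61: |R|=0.6281
R=1: x+16/25x²=0 ⇒ x=−25/16=-1.5625; min R=1−1/(4·16/25)=0.6094>−1
Confirm numerically:
  x=-1.239: |R|=0.74348 <1
  x=-0.985: |R|=0.63594 <1
  x=-0.728: |R|=0.61119 <1
  x=-1.958: |R|=1.49561 >1
  x=-1.790: |R|=1.26062 >1
So |R|<1 on (-1.5625, 0).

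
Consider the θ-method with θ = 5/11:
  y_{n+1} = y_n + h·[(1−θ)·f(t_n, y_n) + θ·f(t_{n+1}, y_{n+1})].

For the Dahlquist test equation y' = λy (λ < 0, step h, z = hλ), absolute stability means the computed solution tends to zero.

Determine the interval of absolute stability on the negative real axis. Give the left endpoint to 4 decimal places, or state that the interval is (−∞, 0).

(-22.0000, 0).

On y'=λy, z=hλ:
  y_{n+1} = y_n + z·[6/11·y_n + 5/11·y_{n+1}] ⇒ (1 − 5/11z)y_{n+1} = (1 + 6/11z)y_n
  R(z) = (1 + 6/11z)/(1 − 5/11z).

Find x<0 with |R(x)|<1.
x=-0.99: |R|=0.3172
R=−1: 1+6/11x = −1+5/11x ⇒ -1/11x=2 ⇒ x=2/(-1/11)=-22.0000
Confirm numerically:
  x=-18.659: |R|=0.96797 <1
  x=-17.474: |R|=0.95399 <1
  x=-16.736: |R|=0.94440 <1
  x=-22.386: |R|=1.00314 >1
  x=-22.373: |R|=1.00304 >1
  x=-22.276: |R|=1.00226 >1
Interval (-22.0000, 0).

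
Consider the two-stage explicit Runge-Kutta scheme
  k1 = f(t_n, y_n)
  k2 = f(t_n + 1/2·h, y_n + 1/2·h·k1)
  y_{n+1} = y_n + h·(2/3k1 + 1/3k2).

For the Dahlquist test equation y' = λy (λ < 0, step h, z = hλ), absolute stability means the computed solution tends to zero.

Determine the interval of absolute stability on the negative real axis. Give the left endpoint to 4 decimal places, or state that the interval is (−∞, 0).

z∈(-6.0000,0).

Set f=λy, z=hλ:
  k1=λy_n ⇒ h·k1=z·y_n;  k2=λ(1+1/2z)y_n ⇒ h·k2=z(1+1/2z)y_n
  y_{n+1}/y_n = 1 + 2/3z + 1/3z(1+1/2z) = 1 + z + 1/6z²
  Hence R(z) = 1 + z + 1/6z².

Boundary: |R(x)|=1, x<0.
x=-1.15: |R|=0.0704
R=1: x+1/6x²=0 ⇒ x=−6=-6.0000; min R=1−1/(4·1/6)=-0.5000>−1
Confirm numerically:
  x=-4.688: |R|=0.02511 <1
  x=-3.760: |R|=0.40373 <1
  x=-3.430: |R|=0.46918 <1
  x=-6.445: |R|=1.47800 >1
  x=-6.392: |R|=1.41761 >1
Stable set (-6.0000, 0).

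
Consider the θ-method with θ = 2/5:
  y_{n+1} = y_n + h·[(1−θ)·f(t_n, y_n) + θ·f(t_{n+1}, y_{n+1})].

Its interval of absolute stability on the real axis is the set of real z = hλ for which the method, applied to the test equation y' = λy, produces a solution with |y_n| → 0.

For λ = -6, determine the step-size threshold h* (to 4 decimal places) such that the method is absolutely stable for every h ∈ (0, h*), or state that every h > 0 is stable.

On y'=λy, z=hλ:
  y_{n+1} = y_n + z·[3/5·y_n + 2/5·y_{n+1}] ⇒ (1 − 2/5z)y_{n+1} = (1 + 3/5z)y_n
  R(z) = (1 + 3/5z)/(1 − 2/5z).

Find x<0 with |R(x)|<1.
x=-0.88: |R|=0.3491
R=−1: 1+3/5x = −1+2/5x ⇒ -1/5x=2 ⇒ x=2/(-1/5)=-10.0000
Confirm numerically:
  x=-9.810: |R|=0.99228 <1
  x=-6.636: |R|=0.81589 <1
  x=-5.824: |R|=0.74916 <1
  x=-5.464: |R|=0.71522 <1
  x=-10.431: |R|=1.01667 >1
  x=-10.257: |R|=1.01007 >1
  x=-10.209: |R|=1.00822 >1
Stable set (-10.0000, 0).

(-10.0000,0); λ=-6 ⇒ h* = (10)/6 = 1.6667.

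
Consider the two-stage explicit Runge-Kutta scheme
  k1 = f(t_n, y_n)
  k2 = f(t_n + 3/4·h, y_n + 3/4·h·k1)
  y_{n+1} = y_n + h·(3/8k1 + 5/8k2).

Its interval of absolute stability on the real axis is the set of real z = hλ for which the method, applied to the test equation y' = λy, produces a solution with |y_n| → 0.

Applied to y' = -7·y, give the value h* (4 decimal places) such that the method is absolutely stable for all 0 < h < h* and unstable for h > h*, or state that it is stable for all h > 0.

On y'=λy, z=hλ:
  k1=λy_n ⇒ h·k1=z·y_n;  k2=λ(1+3/4z)y_n ⇒ h·k2=z(1+3/4z)y_n
  y_{n+1}/y_n = 1 + 3/8z + 5/8z(1+3/4z) = 1 + z + 15/32z²
  so R(z) = 1 + z + 15/32z².

Find x<0 with |R(x)|<1.
x=-1.47: |R|=0.5429
R=1: x+15/32x²=0 ⇒ x=−32/15=-2.1333; min R=1−1/(4·15/32)=0.4667>−1
Confirm numerically:
  x=-1.975: |R|=0.85342 <1
  x=-1.948: |R|=0.83077 <1
  x=-1.248: |R|=0.48208 <1
  x=-0.956: |R|=0.47241 <1
  x=-2.570: |R|=1.52605 >1
  x=-2.513: |R|=1.44724 >1
So |R|<1 on (-2.1333, 0).

(-2.1333,0); λ=-7 ⇒ h* = (32/15)/7 = 0.3048.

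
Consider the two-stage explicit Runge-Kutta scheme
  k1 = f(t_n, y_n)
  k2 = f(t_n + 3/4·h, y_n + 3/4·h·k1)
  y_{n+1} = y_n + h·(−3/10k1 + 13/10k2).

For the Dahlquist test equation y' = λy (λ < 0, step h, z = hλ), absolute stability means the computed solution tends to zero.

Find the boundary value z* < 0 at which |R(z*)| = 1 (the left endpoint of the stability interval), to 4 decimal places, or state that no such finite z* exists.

On y'=λy, z=hλ:
  k1=λy_n ⇒ h·k1=z·y_n;  k2=λ(1+3/4z)y_n ⇒ h·k2=z(1+3/4z)y_n
  y_{n+1}/y_n = 1 − 3/10z + 13/10z(1+3/4z) = 1 + z + 39/40z²
  R(z) = 1 + z + 39/40z².

Need |R(x)|<1, x<0.
x=-0.56: |R|=0.7458
R=1: x+39/40x²=0 ⇒ x=−40/39=-1.0256; min R=1−1/(4·39/40)=0.7436>−1
Confirm numerically:
  x=-1.000: |R|=0.97500 <1
  x=-0.939: |R|=0.92068 <1
  x=-0.455: |R|=0.74685 <1
  x=-1.121: |R|=1.10422 >1
  x=-1.104: |R|=1.08435 >1
Stable set (-1.0256, 0).

left endpoint -1.0256.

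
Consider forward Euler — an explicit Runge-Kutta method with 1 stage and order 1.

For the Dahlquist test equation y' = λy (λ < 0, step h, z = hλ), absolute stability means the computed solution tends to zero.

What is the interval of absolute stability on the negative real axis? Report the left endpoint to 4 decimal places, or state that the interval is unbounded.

On y'=λy, z=hλ:
  order 1, 1-stage ⇒ R(z)=1+z
  (e.g. R(-0.99)=0.01000, |R|=0.01000)

Find x<0 with |R(x)|<1.
x=-0.99: |R|=0.0100
|R(-2.3)|=1.3000 |R(-2.02)|=1.0200 |R(-1.27)|=0.2700
Bisect:
  x_lo=-2.6767 |R|=1.6767  x_hi=-0.0866 |R|=0.9134
  mid=-1.38164 |R|=0.38164 →hi
  mid=-2.02916 |R|=1.02916 →lo
  mid=-1.70540 |R|=0.70540 →hi
  mid=-1.86728 |R|=0.86728 →hi
  mid=-1.94822 |R|=0.94822 →hi
  mid=-1.98869 |R|=0.98869 →hi
  mid=-2.00893 |R|=1.00893 →lo
  mid=-1.99881 |R|=0.99881 →hi
  mid=-2.00387 |R|=1.00387 →lo
  ...
  [-2.00007,-1.99991] ⇒ x*=-2.0000
Stable set (-2.0000, 0).

(-2.0000, 0).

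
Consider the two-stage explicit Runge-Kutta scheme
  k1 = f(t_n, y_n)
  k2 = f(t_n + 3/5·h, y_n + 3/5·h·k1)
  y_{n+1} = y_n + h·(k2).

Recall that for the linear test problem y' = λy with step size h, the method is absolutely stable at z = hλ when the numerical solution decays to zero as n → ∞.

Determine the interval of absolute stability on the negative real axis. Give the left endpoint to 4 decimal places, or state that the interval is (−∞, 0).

On y'=λy, z=hλ:
  k1=λy_n ⇒ h·k1=z·y_n;  k2=λ(1+3/5z)y_n ⇒ h·k2=z(1+3/5z)y_n
  y_{n+1}/y_n = 1 + z(1+3/5z) = 1 + z + 3/5z²
  ⇒ R(z) = 1 + z + 3/5z².

Need |R(x)|<1, x<0.
x=-0.36: |R|=0.7178
R=1: x+3/5x²=0 ⇒ x=−5/3=-1.6667; min R=1−1/(4·3/5)=0.5833>−1
Confirm numerically:
  x=-1.483: |R|=0.83657 <1
  x=-1.426: |R|=0.79409 <1
  x=-1.176: |R|=0.65379 <1
  x=-1.116: |R|=0.63127 <1
  x=-2.188: |R|=1.68441 >1
  x=-2.071: |R|=1.50242 >1
  x=-2.045: |R|=1.46421 >1
Stable set (-1.6667, 0).

z∈(-1.6667,0).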